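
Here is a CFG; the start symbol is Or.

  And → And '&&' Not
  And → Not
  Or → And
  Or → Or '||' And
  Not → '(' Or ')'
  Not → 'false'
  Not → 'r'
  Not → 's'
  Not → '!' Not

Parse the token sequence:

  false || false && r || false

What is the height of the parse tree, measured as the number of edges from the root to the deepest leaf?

5

[Or [Or [Or [And [Not false]]] || [And [And [Not false]] && [Not r]]] || [And [Not false]]]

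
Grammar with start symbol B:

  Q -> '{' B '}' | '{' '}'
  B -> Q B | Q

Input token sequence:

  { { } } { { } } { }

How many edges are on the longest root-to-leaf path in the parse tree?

[B [Q { [B [Q { }]] }] [B [Q { [B [Q { }]] }] [B [Q { }]]]]

5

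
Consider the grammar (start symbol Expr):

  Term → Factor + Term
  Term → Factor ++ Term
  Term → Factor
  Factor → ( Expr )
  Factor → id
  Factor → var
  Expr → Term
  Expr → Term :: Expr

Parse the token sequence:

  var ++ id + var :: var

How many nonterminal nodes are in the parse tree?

[Expr [Term [Factor var] ++ [Term [Factor id] + [Term [Factor var]]]] :: [Expr [Term [Factor var]]]]

10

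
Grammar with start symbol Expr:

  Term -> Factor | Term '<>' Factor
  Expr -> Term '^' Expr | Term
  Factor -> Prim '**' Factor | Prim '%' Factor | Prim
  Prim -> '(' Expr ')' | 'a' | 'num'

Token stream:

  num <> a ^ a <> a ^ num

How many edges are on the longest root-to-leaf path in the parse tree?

[Expr [Term [Term [Factor [Prim num]]] <> [Factor [Prim a]]] ^ [Expr [Term [Term [Factor [Prim a]]] <> [Factor [Prim a]]] ^ [Expr [Term [Factor [Prim num]]]]]]

6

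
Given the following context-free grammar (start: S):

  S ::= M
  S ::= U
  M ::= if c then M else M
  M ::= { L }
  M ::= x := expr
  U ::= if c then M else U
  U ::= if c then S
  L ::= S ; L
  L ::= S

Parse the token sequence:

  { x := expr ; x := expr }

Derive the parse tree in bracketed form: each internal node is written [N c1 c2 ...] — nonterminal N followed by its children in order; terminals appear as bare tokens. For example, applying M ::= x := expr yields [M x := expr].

S
M
{ L }
{ S ; L }
{ M ; L }
{ x := expr ; L }
{ x := expr ; S }
{ x := expr ; M }
{ x := expr ; x := expr }

[S [M { [L [S [M x := expr]] ; [L [S [M x := expr]]]] }]]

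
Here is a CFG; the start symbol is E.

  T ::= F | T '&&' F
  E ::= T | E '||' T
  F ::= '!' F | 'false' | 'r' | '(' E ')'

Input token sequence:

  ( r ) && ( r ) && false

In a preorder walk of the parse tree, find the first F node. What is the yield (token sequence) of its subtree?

[E [T [T [T [F ( [E [T [F r]]] )]] && [F ( [E [T [F r]]] )]] && [F false]]]

( r )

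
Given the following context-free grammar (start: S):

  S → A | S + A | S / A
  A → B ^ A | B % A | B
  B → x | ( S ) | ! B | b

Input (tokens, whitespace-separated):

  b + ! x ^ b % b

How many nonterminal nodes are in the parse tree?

[S [S [A [B b]]] + [A [B ! [B x]] ^ [A [B b] % [A [B b]]]]]

11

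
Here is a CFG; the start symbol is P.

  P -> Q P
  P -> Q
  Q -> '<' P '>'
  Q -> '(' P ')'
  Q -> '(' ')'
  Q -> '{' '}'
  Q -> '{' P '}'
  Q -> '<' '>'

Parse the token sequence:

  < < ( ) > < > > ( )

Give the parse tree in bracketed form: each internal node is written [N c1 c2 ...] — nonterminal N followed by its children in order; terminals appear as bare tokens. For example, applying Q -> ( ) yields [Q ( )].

[P [Q < [P [Q < [P [Q ( )]] >] [P [Q < >]]] >] [P [Q ( )]]]

P
Q P
< P > P
< Q P > P
< < P > P > P
< < Q > P > P
< < ( ) > P > P
< < ( ) > Q > P
< < ( ) > < > > P
< < ( ) > < > > Q
< < ( ) > < > > ( )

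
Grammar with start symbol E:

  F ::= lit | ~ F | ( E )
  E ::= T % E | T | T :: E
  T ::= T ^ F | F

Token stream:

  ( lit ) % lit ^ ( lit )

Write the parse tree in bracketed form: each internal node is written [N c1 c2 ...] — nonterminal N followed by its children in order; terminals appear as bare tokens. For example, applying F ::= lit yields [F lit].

[E [T [F ( [E [T [F lit]]] )]] % [E [T [T [F lit]] ^ [F ( [E [T [F lit]]] )]]]]

E
T % E
F % E
( E ) % E
( T ) % E
( F ) % E
( lit ) % E
( lit ) % T
( lit ) % T ^ F
( lit ) % F ^ F
( lit ) % lit ^ F
( lit ) % lit ^ ( E )
( lit ) % lit ^ ( T )
( lit ) % lit ^ ( F )
( lit ) % lit ^ ( lit )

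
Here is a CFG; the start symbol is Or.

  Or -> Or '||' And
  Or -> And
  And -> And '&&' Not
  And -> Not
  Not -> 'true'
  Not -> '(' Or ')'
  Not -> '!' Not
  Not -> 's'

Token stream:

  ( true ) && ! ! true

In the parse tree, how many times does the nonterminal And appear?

[Or [And [And [Not ( [Or [And [Not true]]] )]] && [Not ! [Not ! [Not true]]]]]

3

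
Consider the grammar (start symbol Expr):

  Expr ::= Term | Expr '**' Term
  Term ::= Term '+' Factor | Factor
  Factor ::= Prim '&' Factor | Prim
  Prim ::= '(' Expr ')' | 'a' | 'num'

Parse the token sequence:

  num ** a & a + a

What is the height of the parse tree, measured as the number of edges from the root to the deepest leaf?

6

[Expr [Expr [Term [Factor [Prim num]]]] ** [Term [Term [Factor [Prim a] & [Factor [Prim a]]]] + [Factor [Prim a]]]]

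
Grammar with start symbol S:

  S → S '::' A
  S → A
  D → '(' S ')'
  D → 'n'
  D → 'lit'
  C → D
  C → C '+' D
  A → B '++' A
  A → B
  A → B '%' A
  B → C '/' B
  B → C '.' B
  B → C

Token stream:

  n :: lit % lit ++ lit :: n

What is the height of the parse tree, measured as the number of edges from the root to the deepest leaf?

[S [S [S [A [B [C [D n]]]]] :: [A [B [C [D lit]]] % [A [B [C [D lit]]] ++ [A [B [C [D lit]]]]]]] :: [A [B [C [D n]]]]]

8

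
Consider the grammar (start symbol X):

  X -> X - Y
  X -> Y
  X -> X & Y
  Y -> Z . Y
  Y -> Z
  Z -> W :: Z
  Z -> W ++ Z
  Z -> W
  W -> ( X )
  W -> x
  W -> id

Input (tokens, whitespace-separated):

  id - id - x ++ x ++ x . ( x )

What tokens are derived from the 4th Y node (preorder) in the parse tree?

( x )

[X [X [X [Y [Z [W id]]]] - [Y [Z [W id]]]] - [Y [Z [W x] ++ [Z [W x] ++ [Z [W x]]]] . [Y [Z [W ( [X [Y [Z [W x]]]] )]]]]]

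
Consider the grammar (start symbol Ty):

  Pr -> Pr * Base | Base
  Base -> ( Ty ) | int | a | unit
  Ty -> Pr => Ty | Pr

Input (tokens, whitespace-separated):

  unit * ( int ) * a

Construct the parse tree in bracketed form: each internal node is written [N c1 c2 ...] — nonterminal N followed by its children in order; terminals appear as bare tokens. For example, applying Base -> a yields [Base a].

[Ty [Pr [Pr [Pr [Base unit]] * [Base ( [Ty [Pr [Base int]]] )]] * [Base a]]]

Ty
Pr
Pr * Base
Pr * Base * Base
Base * Base * Base
unit * Base * Base
unit * ( Ty ) * Base
unit * ( Pr ) * Base
unit * ( Base ) * Base
unit * ( int ) * Base
unit * ( int ) * a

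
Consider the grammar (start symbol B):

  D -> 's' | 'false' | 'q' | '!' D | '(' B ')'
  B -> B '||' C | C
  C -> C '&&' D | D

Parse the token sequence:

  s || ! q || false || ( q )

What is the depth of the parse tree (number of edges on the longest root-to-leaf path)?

6

[B [B [B [B [C [D s]]] || [C [D ! [D q]]]] || [C [D false]]] || [C [D ( [B [C [D q]]] )]]]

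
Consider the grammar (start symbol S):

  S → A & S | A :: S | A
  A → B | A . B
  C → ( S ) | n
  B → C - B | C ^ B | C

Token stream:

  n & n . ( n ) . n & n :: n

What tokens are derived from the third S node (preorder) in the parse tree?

[S [A [B [C n]]] & [S [A [A [A [B [C n]]] . [B [C ( [S [A [B [C n]]]] )]]] . [B [C n]]] & [S [A [B [C n]]] :: [S [A [B [C n]]]]]]]

n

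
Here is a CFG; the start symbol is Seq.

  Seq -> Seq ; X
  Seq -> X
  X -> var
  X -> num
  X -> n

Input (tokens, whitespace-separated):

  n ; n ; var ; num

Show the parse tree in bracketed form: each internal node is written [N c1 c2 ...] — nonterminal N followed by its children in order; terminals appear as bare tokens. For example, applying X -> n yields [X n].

[Seq [Seq [Seq [Seq [X n]] ; [X n]] ; [X var]] ; [X num]]

Seq
Seq ; X
Seq ; X ; X
Seq ; X ; X ; X
X ; X ; X ; X
n ; X ; X ; X
n ; n ; X ; X
n ; n ; var ; X
n ; n ; var ; num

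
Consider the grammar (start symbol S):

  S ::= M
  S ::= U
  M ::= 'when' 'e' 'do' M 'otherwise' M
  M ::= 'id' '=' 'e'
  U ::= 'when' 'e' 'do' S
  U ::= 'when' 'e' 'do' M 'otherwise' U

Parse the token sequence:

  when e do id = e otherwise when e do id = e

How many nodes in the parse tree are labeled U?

2

[S [U when e do [M id = e] otherwise [U when e do [S [M id = e]]]]]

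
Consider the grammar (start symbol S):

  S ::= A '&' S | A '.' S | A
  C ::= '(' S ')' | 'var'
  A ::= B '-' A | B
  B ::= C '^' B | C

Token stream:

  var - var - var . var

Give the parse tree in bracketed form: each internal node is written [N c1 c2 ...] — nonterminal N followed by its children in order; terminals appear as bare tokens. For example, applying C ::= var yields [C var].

S
A . S
B - A . S
C - A . S
var - A . S
var - B - A . S
var - C - A . S
var - var - A . S
var - var - B . S
var - var - C . S
var - var - var . S
var - var - var . A
var - var - var . B
var - var - var . C
var - var - var . var

[S [A [B [C var]] - [A [B [C var]] - [A [B [C var]]]]] . [S [A [B [C var]]]]]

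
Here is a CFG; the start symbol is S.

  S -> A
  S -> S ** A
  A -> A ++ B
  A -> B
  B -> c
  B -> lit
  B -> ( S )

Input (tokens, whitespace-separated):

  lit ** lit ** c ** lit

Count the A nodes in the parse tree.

[S [S [S [S [A [B lit]]] ** [A [B lit]]] ** [A [B c]]] ** [A [B lit]]]

4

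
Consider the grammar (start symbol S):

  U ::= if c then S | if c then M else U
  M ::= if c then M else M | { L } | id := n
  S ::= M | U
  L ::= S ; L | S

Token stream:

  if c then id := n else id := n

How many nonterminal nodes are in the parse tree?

[S [M if c then [M id := n] else [M id := n]]]

4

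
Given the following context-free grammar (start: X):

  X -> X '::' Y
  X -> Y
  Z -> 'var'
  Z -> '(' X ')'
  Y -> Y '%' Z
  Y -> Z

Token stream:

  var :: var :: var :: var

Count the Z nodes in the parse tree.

4

[X [X [X [X [Y [Z var]]] :: [Y [Z var]]] :: [Y [Z var]]] :: [Y [Z var]]]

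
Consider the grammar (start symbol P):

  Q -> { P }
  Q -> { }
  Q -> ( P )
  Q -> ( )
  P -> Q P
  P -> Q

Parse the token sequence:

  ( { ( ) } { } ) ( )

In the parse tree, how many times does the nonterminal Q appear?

[P [Q ( [P [Q { [P [Q ( )]] }] [P [Q { }]]] )] [P [Q ( )]]]

5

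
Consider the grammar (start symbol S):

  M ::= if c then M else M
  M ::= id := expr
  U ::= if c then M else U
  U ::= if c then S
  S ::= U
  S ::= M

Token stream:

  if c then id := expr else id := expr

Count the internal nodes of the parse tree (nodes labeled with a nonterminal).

4

[S [M if c then [M id := expr] else [M id := expr]]]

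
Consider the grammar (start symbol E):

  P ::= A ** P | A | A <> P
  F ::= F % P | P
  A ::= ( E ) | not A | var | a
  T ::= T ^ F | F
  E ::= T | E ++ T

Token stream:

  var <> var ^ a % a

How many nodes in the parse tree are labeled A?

4

[E [T [T [F [P [A var] <> [P [A var]]]]] ^ [F [F [P [A a]]] % [P [A a]]]]]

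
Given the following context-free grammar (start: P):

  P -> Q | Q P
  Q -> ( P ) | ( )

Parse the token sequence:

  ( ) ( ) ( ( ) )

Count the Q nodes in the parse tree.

[P [Q ( )] [P [Q ( )] [P [Q ( [P [Q ( )]] )]]]]

4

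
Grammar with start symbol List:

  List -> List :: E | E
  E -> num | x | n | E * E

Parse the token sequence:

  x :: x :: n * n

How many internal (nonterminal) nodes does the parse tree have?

[List [List [List [E x]] :: [E x]] :: [E [E n] * [E n]]]

8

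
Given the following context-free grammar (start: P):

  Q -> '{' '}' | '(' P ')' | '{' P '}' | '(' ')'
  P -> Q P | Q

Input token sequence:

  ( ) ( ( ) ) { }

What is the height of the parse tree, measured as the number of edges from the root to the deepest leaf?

[P [Q ( )] [P [Q ( [P [Q ( )]] )] [P [Q { }]]]]

5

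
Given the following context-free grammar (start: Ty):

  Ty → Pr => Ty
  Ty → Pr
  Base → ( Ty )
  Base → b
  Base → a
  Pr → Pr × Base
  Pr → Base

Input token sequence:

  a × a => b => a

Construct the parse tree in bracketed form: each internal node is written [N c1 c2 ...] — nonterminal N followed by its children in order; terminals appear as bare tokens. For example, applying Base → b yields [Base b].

[Ty [Pr [Pr [Base a]] × [Base a]] => [Ty [Pr [Base b]] => [Ty [Pr [Base a]]]]]

Ty
Pr => Ty
Pr × Base => Ty
Base × Base => Ty
a × Base => Ty
a × a => Ty
a × a => Pr => Ty
a × a => Base => Ty
a × a => b => Ty
a × a => b => Pr
a × a => b => Base
a × a => b => a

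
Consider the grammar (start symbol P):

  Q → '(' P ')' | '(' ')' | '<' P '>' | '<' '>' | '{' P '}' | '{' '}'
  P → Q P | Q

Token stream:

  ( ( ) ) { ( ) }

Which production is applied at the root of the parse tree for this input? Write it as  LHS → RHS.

P → Q P

[P [Q ( [P [Q ( )]] )] [P [Q { [P [Q ( )]] }]]]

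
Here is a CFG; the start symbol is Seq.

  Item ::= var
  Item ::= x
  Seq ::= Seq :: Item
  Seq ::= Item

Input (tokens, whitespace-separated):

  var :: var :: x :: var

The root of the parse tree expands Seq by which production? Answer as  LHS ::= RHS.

[Seq [Seq [Seq [Seq [Item var]] :: [Item var]] :: [Item x]] :: [Item var]]

Seq ::= Seq :: Item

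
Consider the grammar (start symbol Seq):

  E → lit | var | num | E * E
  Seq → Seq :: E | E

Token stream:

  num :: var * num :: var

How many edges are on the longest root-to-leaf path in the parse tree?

[Seq [Seq [Seq [E num]] :: [E [E var] * [E num]]] :: [E var]]

4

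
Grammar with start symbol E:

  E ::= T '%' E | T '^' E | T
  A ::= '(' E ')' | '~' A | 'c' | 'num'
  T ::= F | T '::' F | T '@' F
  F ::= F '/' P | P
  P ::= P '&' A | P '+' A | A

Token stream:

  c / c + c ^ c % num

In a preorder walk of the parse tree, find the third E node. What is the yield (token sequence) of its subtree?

[E [T [F [F [P [A c]]] / [P [P [A c]] + [A c]]]] ^ [E [T [F [P [A c]]]] % [E [T [F [P [A num]]]]]]]

num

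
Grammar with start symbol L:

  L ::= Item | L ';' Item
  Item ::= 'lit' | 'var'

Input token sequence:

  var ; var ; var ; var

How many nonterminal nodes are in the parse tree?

8

[L [L [L [L [Item var]] ; [Item var]] ; [Item var]] ; [Item var]]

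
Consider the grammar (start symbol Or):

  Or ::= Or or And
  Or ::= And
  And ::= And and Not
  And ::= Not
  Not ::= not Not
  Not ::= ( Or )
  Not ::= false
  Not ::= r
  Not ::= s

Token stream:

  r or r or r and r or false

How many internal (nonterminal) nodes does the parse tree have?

[Or [Or [Or [Or [And [Not r]]] or [And [Not r]]] or [And [And [Not r]] and [Not r]]] or [And [Not false]]]

14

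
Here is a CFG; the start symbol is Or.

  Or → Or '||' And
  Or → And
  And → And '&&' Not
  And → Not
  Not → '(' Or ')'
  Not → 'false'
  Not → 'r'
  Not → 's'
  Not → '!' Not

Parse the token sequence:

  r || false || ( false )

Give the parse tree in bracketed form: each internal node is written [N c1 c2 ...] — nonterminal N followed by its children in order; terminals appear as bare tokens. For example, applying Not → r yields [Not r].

[Or [Or [Or [And [Not r]]] || [And [Not false]]] || [And [Not ( [Or [And [Not false]]] )]]]

Or
Or || And
Or || And || And
And || And || And
Not || And || And
r || And || And
r || Not || And
r || false || And
r || false || Not
r || false || ( Or )
r || false || ( And )
r || false || ( Not )
r || false || ( false )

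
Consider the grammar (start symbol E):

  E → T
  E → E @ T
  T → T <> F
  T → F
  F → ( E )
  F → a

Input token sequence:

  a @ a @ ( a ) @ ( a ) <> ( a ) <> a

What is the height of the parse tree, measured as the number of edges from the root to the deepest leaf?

[E [E [E [E [T [F a]]] @ [T [F a]]] @ [T [F ( [E [T [F a]]] )]]] @ [T [T [T [F ( [E [T [F a]]] )]] <> [F ( [E [T [F a]]] )]] <> [F a]]]

8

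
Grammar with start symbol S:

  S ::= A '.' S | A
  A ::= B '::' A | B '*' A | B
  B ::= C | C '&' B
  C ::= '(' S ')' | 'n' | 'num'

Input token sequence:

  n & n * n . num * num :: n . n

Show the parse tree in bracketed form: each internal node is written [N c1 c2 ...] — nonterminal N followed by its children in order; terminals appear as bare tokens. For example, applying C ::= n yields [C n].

S
A . S
B * A . S
C & B * A . S
n & B * A . S
n & C * A . S
n & n * A . S
n & n * B . S
n & n * C . S
n & n * n . S
n & n * n . A . S
n & n * n . B * A . S
n & n * n . C * A . S
n & n * n . num * A . S
n & n * n . num * B :: A . S
n & n * n . num * C :: A . S
n & n * n . num * num :: A . S
n & n * n . num * num :: B . S
n & n * n . num * num :: C . S
n & n * n . num * num :: n . S
n & n * n . num * num :: n . A
n & n * n . num * num :: n . B
n & n * n . num * num :: n . C
n & n * n . num * num :: n . n

[S [A [B [C n] & [B [C n]]] * [A [B [C n]]]] . [S [A [B [C num]] * [A [B [C num]] :: [A [B [C n]]]]] . [S [A [B [C n]]]]]]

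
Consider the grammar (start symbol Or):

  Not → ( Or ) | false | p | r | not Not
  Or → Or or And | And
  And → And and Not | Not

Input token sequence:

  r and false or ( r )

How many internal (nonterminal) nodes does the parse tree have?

[Or [Or [And [And [Not r]] and [Not false]]] or [And [Not ( [Or [And [Not r]]] )]]]

11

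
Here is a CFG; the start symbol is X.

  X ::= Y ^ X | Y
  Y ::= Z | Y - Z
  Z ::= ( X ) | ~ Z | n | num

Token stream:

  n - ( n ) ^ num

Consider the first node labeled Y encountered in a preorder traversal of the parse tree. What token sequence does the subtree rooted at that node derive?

n - ( n )

[X [Y [Y [Z n]] - [Z ( [X [Y [Z n]]] )]] ^ [X [Y [Z num]]]]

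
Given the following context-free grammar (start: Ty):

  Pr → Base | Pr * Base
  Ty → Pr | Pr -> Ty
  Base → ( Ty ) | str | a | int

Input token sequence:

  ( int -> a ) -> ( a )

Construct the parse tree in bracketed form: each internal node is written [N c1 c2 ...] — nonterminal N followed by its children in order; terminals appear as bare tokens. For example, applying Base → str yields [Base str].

[Ty [Pr [Base ( [Ty [Pr [Base int]] -> [Ty [Pr [Base a]]]] )]] -> [Ty [Pr [Base ( [Ty [Pr [Base a]]] )]]]]

Ty
Pr -> Ty
Base -> Ty
( Ty ) -> Ty
( Pr -> Ty ) -> Ty
( Base -> Ty ) -> Ty
( int -> Ty ) -> Ty
( int -> Pr ) -> Ty
( int -> Base ) -> Ty
( int -> a ) -> Ty
( int -> a ) -> Pr
( int -> a ) -> Base
( int -> a ) -> ( Ty )
( int -> a ) -> ( Pr )
( int -> a ) -> ( Base )
( int -> a ) -> ( a )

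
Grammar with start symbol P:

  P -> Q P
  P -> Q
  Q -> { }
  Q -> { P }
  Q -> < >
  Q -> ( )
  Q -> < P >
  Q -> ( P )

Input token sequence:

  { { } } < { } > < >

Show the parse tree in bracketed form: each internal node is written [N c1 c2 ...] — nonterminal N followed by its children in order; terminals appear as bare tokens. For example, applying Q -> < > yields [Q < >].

P
Q P
{ P } P
{ Q } P
{ { } } P
{ { } } Q P
{ { } } < P > P
{ { } } < Q > P
{ { } } < { } > P
{ { } } < { } > Q
{ { } } < { } > < >

[P [Q { [P [Q { }]] }] [P [Q < [P [Q { }]] >] [P [Q < >]]]]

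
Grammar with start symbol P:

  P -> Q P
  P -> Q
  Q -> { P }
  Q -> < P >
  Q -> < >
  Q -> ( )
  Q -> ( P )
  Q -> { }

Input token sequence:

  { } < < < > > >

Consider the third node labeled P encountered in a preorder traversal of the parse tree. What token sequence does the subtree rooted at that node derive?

< < > >

[P [Q { }] [P [Q < [P [Q < [P [Q < >]] >]] >]]]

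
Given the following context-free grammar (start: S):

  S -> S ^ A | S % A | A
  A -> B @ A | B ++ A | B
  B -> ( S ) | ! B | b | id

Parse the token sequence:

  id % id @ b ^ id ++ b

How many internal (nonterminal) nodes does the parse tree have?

[S [S [S [A [B id]]] % [A [B id] @ [A [B b]]]] ^ [A [B id] ++ [A [B b]]]]

13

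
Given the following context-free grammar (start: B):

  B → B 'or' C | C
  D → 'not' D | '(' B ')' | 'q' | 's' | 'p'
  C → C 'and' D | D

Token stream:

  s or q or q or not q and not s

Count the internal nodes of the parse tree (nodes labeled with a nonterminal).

[B [B [B [B [C [D s]]] or [C [D q]]] or [C [D q]]] or [C [C [D not [D q]]] and [D not [D s]]]]

16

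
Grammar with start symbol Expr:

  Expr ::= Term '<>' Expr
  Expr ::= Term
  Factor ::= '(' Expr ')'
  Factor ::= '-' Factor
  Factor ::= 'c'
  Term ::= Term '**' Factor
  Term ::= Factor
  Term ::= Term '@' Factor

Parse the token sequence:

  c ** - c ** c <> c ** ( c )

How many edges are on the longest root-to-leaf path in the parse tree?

7

[Expr [Term [Term [Term [Factor c]] ** [Factor - [Factor c]]] ** [Factor c]] <> [Expr [Term [Term [Factor c]] ** [Factor ( [Expr [Term [Factor c]]] )]]]]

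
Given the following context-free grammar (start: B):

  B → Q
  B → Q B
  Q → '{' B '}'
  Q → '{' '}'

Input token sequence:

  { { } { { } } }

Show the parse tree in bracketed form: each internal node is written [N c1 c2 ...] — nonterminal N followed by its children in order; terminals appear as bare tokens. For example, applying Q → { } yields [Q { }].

B
Q
{ B }
{ Q B }
{ { } B }
{ { } Q }
{ { } { B } }
{ { } { Q } }
{ { } { { } } }

[B [Q { [B [Q { }] [B [Q { [B [Q { }]] }]]] }]]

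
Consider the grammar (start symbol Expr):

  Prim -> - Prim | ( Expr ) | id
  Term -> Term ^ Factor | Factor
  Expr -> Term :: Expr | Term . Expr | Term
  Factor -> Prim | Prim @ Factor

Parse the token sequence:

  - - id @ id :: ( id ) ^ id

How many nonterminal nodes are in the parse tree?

19

[Expr [Term [Factor [Prim - [Prim - [Prim id]]] @ [Factor [Prim id]]]] :: [Expr [Term [Term [Factor [Prim ( [Expr [Term [Factor [Prim id]]]] )]]] ^ [Factor [Prim id]]]]]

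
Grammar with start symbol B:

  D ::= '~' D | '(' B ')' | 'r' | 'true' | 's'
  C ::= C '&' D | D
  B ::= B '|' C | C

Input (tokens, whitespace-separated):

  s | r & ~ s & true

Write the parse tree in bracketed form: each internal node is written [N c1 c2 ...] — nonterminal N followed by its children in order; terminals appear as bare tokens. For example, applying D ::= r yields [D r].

B
B | C
C | C
D | C
s | C
s | C & D
s | C & D & D
s | D & D & D
s | r & D & D
s | r & ~ D & D
s | r & ~ s & D
s | r & ~ s & true

[B [B [C [D s]]] | [C [C [C [D r]] & [D ~ [D s]]] & [D true]]]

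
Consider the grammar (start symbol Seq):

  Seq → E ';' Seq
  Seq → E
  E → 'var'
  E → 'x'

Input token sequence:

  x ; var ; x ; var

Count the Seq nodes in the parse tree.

4

[Seq [E x] ; [Seq [E var] ; [Seq [E x] ; [Seq [E var]]]]]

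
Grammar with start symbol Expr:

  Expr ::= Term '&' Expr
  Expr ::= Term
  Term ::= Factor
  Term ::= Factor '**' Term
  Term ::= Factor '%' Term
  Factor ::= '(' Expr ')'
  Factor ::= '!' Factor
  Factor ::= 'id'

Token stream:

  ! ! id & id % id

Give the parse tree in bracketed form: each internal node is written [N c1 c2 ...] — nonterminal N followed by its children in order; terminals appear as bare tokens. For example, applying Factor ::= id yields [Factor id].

Expr
Term & Expr
Factor & Expr
! Factor & Expr
! ! Factor & Expr
! ! id & Expr
! ! id & Term
! ! id & Factor % Term
! ! id & id % Term
! ! id & id % Factor
! ! id & id % id

[Expr [Term [Factor ! [Factor ! [Factor id]]]] & [Expr [Term [Factor id] % [Term [Factor id]]]]]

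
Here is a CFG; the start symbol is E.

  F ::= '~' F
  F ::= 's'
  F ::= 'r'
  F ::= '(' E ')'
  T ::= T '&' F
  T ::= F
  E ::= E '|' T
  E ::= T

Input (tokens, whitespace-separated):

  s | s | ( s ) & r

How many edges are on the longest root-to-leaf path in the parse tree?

7

[E [E [E [T [F s]]] | [T [F s]]] | [T [T [F ( [E [T [F s]]] )]] & [F r]]]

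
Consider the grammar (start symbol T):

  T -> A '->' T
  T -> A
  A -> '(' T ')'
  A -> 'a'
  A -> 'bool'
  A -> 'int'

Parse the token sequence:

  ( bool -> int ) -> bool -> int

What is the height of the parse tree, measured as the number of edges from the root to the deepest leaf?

5

[T [A ( [T [A bool] -> [T [A int]]] )] -> [T [A bool] -> [T [A int]]]]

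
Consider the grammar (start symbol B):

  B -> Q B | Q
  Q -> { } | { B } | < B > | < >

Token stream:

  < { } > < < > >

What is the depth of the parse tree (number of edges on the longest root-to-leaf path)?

[B [Q < [B [Q { }]] >] [B [Q < [B [Q < >]] >]]]

5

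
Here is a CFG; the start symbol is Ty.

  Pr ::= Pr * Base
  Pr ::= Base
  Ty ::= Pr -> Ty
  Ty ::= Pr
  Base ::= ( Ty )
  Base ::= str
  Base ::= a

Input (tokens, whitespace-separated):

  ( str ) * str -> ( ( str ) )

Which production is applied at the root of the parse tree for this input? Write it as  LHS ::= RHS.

[Ty [Pr [Pr [Base ( [Ty [Pr [Base str]]] )]] * [Base str]] -> [Ty [Pr [Base ( [Ty [Pr [Base ( [Ty [Pr [Base str]]] )]]] )]]]]

Ty ::= Pr -> Ty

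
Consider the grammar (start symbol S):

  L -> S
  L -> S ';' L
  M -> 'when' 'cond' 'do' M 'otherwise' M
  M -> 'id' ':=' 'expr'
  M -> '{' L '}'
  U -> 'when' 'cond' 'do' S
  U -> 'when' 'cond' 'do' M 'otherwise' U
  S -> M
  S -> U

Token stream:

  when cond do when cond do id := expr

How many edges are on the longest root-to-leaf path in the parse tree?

6

[S [U when cond do [S [U when cond do [S [M id := expr]]]]]]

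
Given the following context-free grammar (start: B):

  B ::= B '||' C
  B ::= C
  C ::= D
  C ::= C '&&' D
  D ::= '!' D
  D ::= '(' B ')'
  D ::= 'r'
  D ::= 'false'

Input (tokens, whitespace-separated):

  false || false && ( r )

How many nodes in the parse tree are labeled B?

3

[B [B [C [D false]]] || [C [C [D false]] && [D ( [B [C [D r]]] )]]]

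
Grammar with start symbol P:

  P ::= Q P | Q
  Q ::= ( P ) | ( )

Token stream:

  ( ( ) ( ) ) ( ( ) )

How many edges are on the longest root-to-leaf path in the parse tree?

[P [Q ( [P [Q ( )] [P [Q ( )]]] )] [P [Q ( [P [Q ( )]] )]]]

5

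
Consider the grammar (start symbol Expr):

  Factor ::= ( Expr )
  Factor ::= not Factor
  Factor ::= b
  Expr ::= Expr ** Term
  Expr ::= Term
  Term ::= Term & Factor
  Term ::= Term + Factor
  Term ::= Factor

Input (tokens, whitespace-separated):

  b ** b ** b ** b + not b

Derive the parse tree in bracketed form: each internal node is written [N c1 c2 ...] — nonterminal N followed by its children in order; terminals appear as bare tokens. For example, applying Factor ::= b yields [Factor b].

[Expr [Expr [Expr [Expr [Term [Factor b]]] ** [Term [Factor b]]] ** [Term [Factor b]]] ** [Term [Term [Factor b]] + [Factor not [Factor b]]]]

Expr
Expr ** Term
Expr ** Term ** Term
Expr ** Term ** Term ** Term
Term ** Term ** Term ** Term
Factor ** Term ** Term ** Term
b ** Term ** Term ** Term
b ** Factor ** Term ** Term
b ** b ** Term ** Term
b ** b ** Factor ** Term
b ** b ** b ** Term
b ** b ** b ** Term + Factor
b ** b ** b ** Factor + Factor
b ** b ** b ** b + Factor
b ** b ** b ** b + not Factor
b ** b ** b ** b + not b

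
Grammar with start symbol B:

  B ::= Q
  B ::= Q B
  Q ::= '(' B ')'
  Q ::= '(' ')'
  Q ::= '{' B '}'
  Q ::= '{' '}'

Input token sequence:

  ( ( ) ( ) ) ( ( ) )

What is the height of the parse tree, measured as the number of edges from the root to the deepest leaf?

5

[B [Q ( [B [Q ( )] [B [Q ( )]]] )] [B [Q ( [B [Q ( )]] )]]]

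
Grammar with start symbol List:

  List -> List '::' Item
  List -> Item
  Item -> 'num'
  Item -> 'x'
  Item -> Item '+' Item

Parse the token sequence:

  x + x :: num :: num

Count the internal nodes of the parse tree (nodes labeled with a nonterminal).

[List [List [List [Item [Item x] + [Item x]]] :: [Item num]] :: [Item num]]

8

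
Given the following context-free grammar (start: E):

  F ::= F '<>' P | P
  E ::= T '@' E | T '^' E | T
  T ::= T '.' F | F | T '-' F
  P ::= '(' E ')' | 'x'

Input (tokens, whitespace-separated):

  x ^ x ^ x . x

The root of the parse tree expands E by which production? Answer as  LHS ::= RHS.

E ::= T '^' E

[E [T [F [P x]]] ^ [E [T [F [P x]]] ^ [E [T [T [F [P x]]] . [F [P x]]]]]]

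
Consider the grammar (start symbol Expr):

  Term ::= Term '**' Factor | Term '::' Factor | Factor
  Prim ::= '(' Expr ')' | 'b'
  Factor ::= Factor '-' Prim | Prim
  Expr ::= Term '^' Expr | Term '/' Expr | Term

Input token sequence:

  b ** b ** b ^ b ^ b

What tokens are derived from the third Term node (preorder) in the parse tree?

b

[Expr [Term [Term [Term [Factor [Prim b]]] ** [Factor [Prim b]]] ** [Factor [Prim b]]] ^ [Expr [Term [Factor [Prim b]]] ^ [Expr [Term [Factor [Prim b]]]]]]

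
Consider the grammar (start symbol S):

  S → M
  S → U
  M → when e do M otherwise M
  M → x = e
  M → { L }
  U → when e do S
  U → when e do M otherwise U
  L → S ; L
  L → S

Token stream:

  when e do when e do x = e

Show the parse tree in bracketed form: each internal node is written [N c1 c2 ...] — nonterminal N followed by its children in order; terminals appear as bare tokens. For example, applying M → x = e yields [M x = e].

S
U
when e do S
when e do U
when e do when e do S
when e do when e do M
when e do when e do x = e

[S [U when e do [S [U when e do [S [M x = e]]]]]]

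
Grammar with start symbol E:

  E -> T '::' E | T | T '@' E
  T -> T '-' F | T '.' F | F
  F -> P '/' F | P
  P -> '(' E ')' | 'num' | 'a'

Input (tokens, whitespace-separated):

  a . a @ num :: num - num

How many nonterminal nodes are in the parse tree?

[E [T [T [F [P a]]] . [F [P a]]] @ [E [T [F [P num]]] :: [E [T [T [F [P num]]] - [F [P num]]]]]]

18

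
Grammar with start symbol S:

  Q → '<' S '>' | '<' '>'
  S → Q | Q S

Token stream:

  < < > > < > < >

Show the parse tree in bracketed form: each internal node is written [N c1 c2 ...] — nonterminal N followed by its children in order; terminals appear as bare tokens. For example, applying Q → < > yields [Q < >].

S
Q S
< S > S
< Q > S
< < > > S
< < > > Q S
< < > > < > S
< < > > < > Q
< < > > < > < >

[S [Q < [S [Q < >]] >] [S [Q < >] [S [Q < >]]]]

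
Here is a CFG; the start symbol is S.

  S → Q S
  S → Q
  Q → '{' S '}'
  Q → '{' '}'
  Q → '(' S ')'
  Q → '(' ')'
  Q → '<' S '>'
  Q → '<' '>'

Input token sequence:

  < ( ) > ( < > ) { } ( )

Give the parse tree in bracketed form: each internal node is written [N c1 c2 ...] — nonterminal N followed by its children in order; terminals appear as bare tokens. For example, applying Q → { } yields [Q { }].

[S [Q < [S [Q ( )]] >] [S [Q ( [S [Q < >]] )] [S [Q { }] [S [Q ( )]]]]]

S
Q S
< S > S
< Q > S
< ( ) > S
< ( ) > Q S
< ( ) > ( S ) S
< ( ) > ( Q ) S
< ( ) > ( < > ) S
< ( ) > ( < > ) Q S
< ( ) > ( < > ) { } S
< ( ) > ( < > ) { } Q
< ( ) > ( < > ) { } ( )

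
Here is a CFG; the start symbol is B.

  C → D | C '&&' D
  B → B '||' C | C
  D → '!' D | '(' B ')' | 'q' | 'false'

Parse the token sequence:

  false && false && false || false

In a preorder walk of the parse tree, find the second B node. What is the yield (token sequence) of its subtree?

false && false && false

[B [B [C [C [C [D false]] && [D false]] && [D false]]] || [C [D false]]]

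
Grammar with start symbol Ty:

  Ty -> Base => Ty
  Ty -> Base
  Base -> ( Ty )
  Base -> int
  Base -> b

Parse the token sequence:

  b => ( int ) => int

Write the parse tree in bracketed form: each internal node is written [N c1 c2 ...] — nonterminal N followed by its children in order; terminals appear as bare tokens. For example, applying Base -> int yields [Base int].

Ty
Base => Ty
b => Ty
b => Base => Ty
b => ( Ty ) => Ty
b => ( Base ) => Ty
b => ( int ) => Ty
b => ( int ) => Base
b => ( int ) => int

[Ty [Base b] => [Ty [Base ( [Ty [Base int]] )] => [Ty [Base int]]]]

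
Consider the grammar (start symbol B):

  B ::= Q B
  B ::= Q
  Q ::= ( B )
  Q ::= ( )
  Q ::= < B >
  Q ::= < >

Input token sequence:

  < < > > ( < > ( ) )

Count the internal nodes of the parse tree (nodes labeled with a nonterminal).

[B [Q < [B [Q < >]] >] [B [Q ( [B [Q < >] [B [Q ( )]]] )]]]

10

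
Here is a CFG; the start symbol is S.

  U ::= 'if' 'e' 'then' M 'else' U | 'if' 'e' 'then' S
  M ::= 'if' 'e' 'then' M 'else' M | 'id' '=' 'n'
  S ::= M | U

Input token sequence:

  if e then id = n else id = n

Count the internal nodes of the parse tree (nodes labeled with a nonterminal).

4

[S [M if e then [M id = n] else [M id = n]]]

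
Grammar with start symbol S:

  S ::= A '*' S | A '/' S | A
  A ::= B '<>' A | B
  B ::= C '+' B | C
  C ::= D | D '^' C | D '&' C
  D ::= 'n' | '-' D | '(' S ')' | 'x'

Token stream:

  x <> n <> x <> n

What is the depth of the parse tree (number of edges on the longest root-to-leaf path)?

[S [A [B [C [D x]]] <> [A [B [C [D n]]] <> [A [B [C [D x]]] <> [A [B [C [D n]]]]]]]]

8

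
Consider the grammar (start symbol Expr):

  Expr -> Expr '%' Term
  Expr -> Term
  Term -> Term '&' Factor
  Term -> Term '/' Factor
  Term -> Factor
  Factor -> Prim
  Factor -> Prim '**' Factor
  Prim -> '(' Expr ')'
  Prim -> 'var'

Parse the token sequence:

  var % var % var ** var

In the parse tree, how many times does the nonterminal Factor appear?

[Expr [Expr [Expr [Term [Factor [Prim var]]]] % [Term [Factor [Prim var]]]] % [Term [Factor [Prim var] ** [Factor [Prim var]]]]]

4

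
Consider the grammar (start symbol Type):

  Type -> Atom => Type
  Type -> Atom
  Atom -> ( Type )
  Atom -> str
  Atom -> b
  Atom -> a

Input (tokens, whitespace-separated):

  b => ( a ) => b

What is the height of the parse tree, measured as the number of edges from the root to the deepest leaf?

[Type [Atom b] => [Type [Atom ( [Type [Atom a]] )] => [Type [Atom b]]]]

5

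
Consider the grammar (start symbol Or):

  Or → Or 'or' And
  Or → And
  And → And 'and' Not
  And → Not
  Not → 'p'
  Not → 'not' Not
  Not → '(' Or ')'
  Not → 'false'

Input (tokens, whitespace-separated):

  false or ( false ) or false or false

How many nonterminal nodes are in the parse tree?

[Or [Or [Or [Or [And [Not false]]] or [And [Not ( [Or [And [Not false]]] )]]] or [And [Not false]]] or [And [Not false]]]

15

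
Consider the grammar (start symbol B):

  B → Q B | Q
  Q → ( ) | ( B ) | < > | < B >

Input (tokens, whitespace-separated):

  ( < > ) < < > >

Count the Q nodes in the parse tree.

[B [Q ( [B [Q < >]] )] [B [Q < [B [Q < >]] >]]]

4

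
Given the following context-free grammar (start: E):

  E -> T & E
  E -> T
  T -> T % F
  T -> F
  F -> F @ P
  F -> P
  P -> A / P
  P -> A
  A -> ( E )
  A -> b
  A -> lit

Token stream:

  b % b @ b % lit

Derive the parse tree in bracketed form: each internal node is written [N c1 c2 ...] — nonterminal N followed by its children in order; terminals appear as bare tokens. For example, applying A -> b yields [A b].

[E [T [T [T [F [P [A b]]]] % [F [F [P [A b]]] @ [P [A b]]]] % [F [P [A lit]]]]]

E
T
T % F
T % F % F
F % F % F
P % F % F
A % F % F
b % F % F
b % F @ P % F
b % P @ P % F
b % A @ P % F
b % b @ P % F
b % b @ A % F
b % b @ b % F
b % b @ b % P
b % b @ b % A
b % b @ b % lit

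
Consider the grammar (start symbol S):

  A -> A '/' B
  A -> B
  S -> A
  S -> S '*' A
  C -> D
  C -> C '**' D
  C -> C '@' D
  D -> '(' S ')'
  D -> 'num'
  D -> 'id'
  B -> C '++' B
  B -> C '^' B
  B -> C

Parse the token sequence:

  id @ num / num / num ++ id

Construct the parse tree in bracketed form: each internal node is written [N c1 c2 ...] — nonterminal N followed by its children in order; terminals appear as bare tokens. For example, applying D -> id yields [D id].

S
A
A / B
A / B / B
B / B / B
C / B / B
C @ D / B / B
D @ D / B / B
id @ D / B / B
id @ num / B / B
id @ num / C / B
id @ num / D / B
id @ num / num / B
id @ num / num / C ++ B
id @ num / num / D ++ B
id @ num / num / num ++ B
id @ num / num / num ++ C
id @ num / num / num ++ D
id @ num / num / num ++ id

[S [A [A [A [B [C [C [D id]] @ [D num]]]] / [B [C [D num]]]] / [B [C [D num]] ++ [B [C [D id]]]]]]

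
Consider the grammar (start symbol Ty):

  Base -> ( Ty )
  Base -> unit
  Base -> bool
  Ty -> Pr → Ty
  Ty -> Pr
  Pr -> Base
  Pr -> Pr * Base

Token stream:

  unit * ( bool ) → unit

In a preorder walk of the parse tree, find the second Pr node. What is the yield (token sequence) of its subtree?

[Ty [Pr [Pr [Base unit]] * [Base ( [Ty [Pr [Base bool]]] )]] → [Ty [Pr [Base unit]]]]

unit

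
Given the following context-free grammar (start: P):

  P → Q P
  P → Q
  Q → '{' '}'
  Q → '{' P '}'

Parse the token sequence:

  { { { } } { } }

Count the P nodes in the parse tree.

[P [Q { [P [Q { [P [Q { }]] }] [P [Q { }]]] }]]

4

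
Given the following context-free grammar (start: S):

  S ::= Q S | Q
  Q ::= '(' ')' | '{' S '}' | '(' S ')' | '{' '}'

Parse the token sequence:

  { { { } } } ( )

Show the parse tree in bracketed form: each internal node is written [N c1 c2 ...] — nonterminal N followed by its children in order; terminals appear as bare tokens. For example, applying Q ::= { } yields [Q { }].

S
Q S
{ S } S
{ Q } S
{ { S } } S
{ { Q } } S
{ { { } } } S
{ { { } } } Q
{ { { } } } ( )

[S [Q { [S [Q { [S [Q { }]] }]] }] [S [Q ( )]]]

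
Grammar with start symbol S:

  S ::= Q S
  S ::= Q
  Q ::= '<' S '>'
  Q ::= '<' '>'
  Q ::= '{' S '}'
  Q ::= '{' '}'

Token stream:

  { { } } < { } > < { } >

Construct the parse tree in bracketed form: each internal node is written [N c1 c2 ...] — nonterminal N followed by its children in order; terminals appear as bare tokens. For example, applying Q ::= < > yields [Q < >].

S
Q S
{ S } S
{ Q } S
{ { } } S
{ { } } Q S
{ { } } < S > S
{ { } } < Q > S
{ { } } < { } > S
{ { } } < { } > Q
{ { } } < { } > < S >
{ { } } < { } > < Q >
{ { } } < { } > < { } >

[S [Q { [S [Q { }]] }] [S [Q < [S [Q { }]] >] [S [Q < [S [Q { }]] >]]]]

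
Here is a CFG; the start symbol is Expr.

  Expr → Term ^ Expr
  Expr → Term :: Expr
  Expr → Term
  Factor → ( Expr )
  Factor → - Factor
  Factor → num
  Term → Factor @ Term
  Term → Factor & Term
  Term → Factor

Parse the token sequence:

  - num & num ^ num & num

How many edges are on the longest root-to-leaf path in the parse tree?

5

[Expr [Term [Factor - [Factor num]] & [Term [Factor num]]] ^ [Expr [Term [Factor num] & [Term [Factor num]]]]]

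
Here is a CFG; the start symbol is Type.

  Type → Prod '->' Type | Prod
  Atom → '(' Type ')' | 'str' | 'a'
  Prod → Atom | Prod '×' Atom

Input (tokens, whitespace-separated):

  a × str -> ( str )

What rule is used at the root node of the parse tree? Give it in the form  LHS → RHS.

Type → Prod '->' Type

[Type [Prod [Prod [Atom a]] × [Atom str]] -> [Type [Prod [Atom ( [Type [Prod [Atom str]]] )]]]]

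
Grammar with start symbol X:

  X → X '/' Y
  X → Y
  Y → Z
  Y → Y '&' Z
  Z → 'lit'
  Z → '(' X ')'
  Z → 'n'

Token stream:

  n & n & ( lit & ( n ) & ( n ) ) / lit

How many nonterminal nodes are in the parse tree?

[X [X [Y [Y [Y [Z n]] & [Z n]] & [Z ( [X [Y [Y [Y [Z lit]] & [Z ( [X [Y [Z n]]] )]] & [Z ( [X [Y [Z n]]] )]]] )]]] / [Y [Z lit]]]

23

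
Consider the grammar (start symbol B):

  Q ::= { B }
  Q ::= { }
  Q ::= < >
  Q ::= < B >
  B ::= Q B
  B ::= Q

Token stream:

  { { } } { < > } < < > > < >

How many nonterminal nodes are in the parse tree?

14

[B [Q { [B [Q { }]] }] [B [Q { [B [Q < >]] }] [B [Q < [B [Q < >]] >] [B [Q < >]]]]]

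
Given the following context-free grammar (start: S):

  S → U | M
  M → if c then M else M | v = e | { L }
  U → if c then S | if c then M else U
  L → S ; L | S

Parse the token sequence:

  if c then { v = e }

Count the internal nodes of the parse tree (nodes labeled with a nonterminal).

7

[S [U if c then [S [M { [L [S [M v = e]]] }]]]]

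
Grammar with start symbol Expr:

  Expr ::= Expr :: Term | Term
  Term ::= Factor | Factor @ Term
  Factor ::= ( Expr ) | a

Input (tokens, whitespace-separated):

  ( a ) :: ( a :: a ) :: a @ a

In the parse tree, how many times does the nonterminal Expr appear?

[Expr [Expr [Expr [Term [Factor ( [Expr [Term [Factor a]]] )]]] :: [Term [Factor ( [Expr [Expr [Term [Factor a]]] :: [Term [Factor a]]] )]]] :: [Term [Factor a] @ [Term [Factor a]]]]

6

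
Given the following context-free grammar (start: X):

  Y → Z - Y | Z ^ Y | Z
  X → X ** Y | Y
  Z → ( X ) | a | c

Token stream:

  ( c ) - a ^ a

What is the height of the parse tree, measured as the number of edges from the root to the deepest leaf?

[X [Y [Z ( [X [Y [Z c]]] )] - [Y [Z a] ^ [Y [Z a]]]]]

6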